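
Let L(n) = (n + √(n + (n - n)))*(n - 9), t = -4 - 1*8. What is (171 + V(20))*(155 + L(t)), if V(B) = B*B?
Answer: 232397 - 23982*I*√3 ≈ 2.324e+5 - 41538.0*I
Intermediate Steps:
t = -12 (t = -4 - 8 = -12)
L(n) = (-9 + n)*(n + √n) (L(n) = (n + √(n + 0))*(-9 + n) = (n + √n)*(-9 + n) = (-9 + n)*(n + √n))
V(B) = B²
(171 + V(20))*(155 + L(t)) = (171 + 20²)*(155 + ((-12)² + (-12)^(3/2) - 9*(-12) - 18*I*√3)) = (171 + 400)*(155 + (144 - 24*I*√3 + 108 - 18*I*√3)) = 571*(155 + (144 - 24*I*√3 + 108 - 18*I*√3)) = 571*(155 + (252 - 42*I*√3)) = 571*(407 - 42*I*√3) = 232397 - 23982*I*√3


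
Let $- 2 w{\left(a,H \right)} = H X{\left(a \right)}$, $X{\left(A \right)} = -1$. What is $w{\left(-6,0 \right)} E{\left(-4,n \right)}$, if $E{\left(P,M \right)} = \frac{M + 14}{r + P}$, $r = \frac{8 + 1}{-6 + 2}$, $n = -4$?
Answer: $0$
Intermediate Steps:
$r = - \frac{9}{4}$ ($r = \frac{9}{-4} = 9 \left(- \frac{1}{4}\right) = - \frac{9}{4} \approx -2.25$)
$E{\left(P,M \right)} = \frac{14 + M}{- \frac{9}{4} + P}$ ($E{\left(P,M \right)} = \frac{M + 14}{- \frac{9}{4} + P} = \frac{14 + M}{- \frac{9}{4} + P}$)
$w{\left(a,H \right)} = \frac{H}{2}$ ($w{\left(a,H \right)} = - \frac{H \left(-1\right)}{2} = - \frac{\left(-1\right) H}{2} = \frac{H}{2}$)
$w{\left(-6,0 \right)} E{\left(-4,n \right)} = \frac{1}{2} \cdot 0 \frac{4 \left(14 - 4\right)}{-9 + 4 \left(-4\right)} = 0 \cdot 4 \frac{1}{-9 - 16} \cdot 10 = 0 \cdot 4 \frac{1}{-25} \cdot 10 = 0 \cdot 4 \left(- \frac{1}{25}\right) 10 = 0 \left(- \frac{8}{5}\right) = 0$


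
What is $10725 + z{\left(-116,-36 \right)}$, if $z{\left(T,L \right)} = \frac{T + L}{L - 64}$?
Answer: $\frac{268163}{25} \approx 10727.0$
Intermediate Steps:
$z{\left(T,L \right)} = \frac{L + T}{-64 + L}$
$10725 + z{\left(-116,-36 \right)} = 10725 + \frac{-36 - 116}{-64 - 36} = 10725 + \frac{1}{-100} \left(-152\right) = 10725 - - \frac{38}{25} = 10725 + \frac{38}{25} = \frac{268163}{25}$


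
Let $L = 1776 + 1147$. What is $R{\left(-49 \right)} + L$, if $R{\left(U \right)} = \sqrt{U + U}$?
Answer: $2923 + 7 i \sqrt{2} \approx 2923.0 + 9.8995 i$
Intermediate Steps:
$R{\left(U \right)} = \sqrt{2} \sqrt{U}$ ($R{\left(U \right)} = \sqrt{2 U} = \sqrt{2} \sqrt{U}$)
$L = 2923$
$R{\left(-49 \right)} + L = \sqrt{2} \sqrt{-49} + 2923 = \sqrt{2} \cdot 7 i + 2923 = 7 i \sqrt{2} + 2923 = 2923 + 7 i \sqrt{2}$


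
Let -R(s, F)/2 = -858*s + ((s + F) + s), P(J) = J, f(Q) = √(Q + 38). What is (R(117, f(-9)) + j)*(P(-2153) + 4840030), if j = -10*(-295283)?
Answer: 15254474456518 - 9675754*√29 ≈ 1.5254e+13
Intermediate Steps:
f(Q) = √(38 + Q)
j = 2952830
R(s, F) = -2*F + 1712*s (R(s, F) = -2*(-858*s + ((s + F) + s)) = -2*(-858*s + ((F + s) + s)) = -2*(-858*s + (F + 2*s)) = -2*(F - 856*s) = -2*F + 1712*s)
(R(117, f(-9)) + j)*(P(-2153) + 4840030) = ((-2*√(38 - 9) + 1712*117) + 2952830)*(-2153 + 4840030) = ((-2*√29 + 200304) + 2952830)*4837877 = ((200304 - 2*√29) + 2952830)*4837877 = (3153134 - 2*√29)*4837877 = 15254474456518 - 9675754*√29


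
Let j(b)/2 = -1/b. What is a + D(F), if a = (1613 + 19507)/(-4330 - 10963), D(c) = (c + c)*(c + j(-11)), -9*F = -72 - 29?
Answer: 3468873074/13626063 ≈ 254.58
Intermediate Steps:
j(b) = -2/b (j(b) = 2*(-1/b) = -2/b)
F = 101/9 (F = -(-72 - 29)/9 = -1/9*(-101) = 101/9 ≈ 11.222)
D(c) = 2*c*(2/11 + c) (D(c) = (c + c)*(c - 2/(-11)) = (2*c)*(c - 2*(-1/11)) = (2*c)*(c + 2/11) = (2*c)*(2/11 + c) = 2*c*(2/11 + c))
a = -21120/15293 (a = 21120/(-15293) = 21120*(-1/15293) = -21120/15293 ≈ -1.3810)
a + D(F) = -21120/15293 + (2/11)*(101/9)*(2 + 11*(101/9)) = -21120/15293 + (2/11)*(101/9)*(2 + 1111/9) = -21120/15293 + (2/11)*(101/9)*(1129/9) = -21120/15293 + 228058/891 = 3468873074/13626063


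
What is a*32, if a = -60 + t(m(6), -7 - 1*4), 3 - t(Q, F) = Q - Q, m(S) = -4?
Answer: -1824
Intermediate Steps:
t(Q, F) = 3 (t(Q, F) = 3 - (Q - Q) = 3 - 1*0 = 3 + 0 = 3)
a = -57 (a = -60 + 3 = -57)
a*32 = -57*32 = -1824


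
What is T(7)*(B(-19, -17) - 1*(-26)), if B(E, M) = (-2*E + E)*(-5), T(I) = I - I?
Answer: 0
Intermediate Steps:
T(I) = 0
B(E, M) = 5*E (B(E, M) = -E*(-5) = 5*E)
T(7)*(B(-19, -17) - 1*(-26)) = 0*(5*(-19) - 1*(-26)) = 0*(-95 + 26) = 0*(-69) = 0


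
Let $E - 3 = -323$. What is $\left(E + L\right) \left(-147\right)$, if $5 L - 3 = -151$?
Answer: $\frac{256956}{5} \approx 51391.0$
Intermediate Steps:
$E = -320$ ($E = 3 - 323 = -320$)
$L = - \frac{148}{5}$ ($L = \frac{3}{5} + \frac{1}{5} \left(-151\right) = \frac{3}{5} - \frac{151}{5} = - \frac{148}{5} \approx -29.6$)
$\left(E + L\right) \left(-147\right) = \left(-320 - \frac{148}{5}\right) \left(-147\right) = \left(- \frac{1748}{5}\right) \left(-147\right) = \frac{256956}{5}$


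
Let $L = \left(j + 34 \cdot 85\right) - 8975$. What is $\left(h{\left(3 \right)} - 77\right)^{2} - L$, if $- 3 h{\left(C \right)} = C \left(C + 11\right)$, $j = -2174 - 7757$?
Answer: $24297$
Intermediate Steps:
$j = -9931$ ($j = -2174 - 7757 = -9931$)
$h{\left(C \right)} = - \frac{C \left(11 + C\right)}{3}$ ($h{\left(C \right)} = - \frac{C \left(C + 11\right)}{3} = - \frac{C \left(11 + C\right)}{3}$)
$L = -16016$ ($L = \left(-9931 + 34 \cdot 85\right) - 8975 = \left(-9931 + 2890\right) - 8975 = -7041 - 8975 = -16016$)
$\left(h{\left(3 \right)} - 77\right)^{2} - L = \left(\left(- \frac{1}{3}\right) 3 \left(11 + 3\right) - 77\right)^{2} - -16016 = \left(\left(- \frac{1}{3}\right) 3 \cdot 14 - 77\right)^{2} + 16016 = \left(-14 - 77\right)^{2} + 16016 = \left(-91\right)^{2} + 16016 = 8281 + 16016 = 24297$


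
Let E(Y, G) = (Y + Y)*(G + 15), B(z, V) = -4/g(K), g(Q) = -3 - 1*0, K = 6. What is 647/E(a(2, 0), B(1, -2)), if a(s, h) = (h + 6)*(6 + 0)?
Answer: 647/1176 ≈ 0.55017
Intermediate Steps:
g(Q) = -3 (g(Q) = -3 + 0 = -3)
a(s, h) = 36 + 6*h (a(s, h) = (6 + h)*6 = 36 + 6*h)
B(z, V) = 4/3 (B(z, V) = -4/(-3) = -4*(-1/3) = 4/3)
E(Y, G) = 2*Y*(15 + G) (E(Y, G) = (2*Y)*(15 + G) = 2*Y*(15 + G))
647/E(a(2, 0), B(1, -2)) = 647/((2*(36 + 6*0)*(15 + 4/3))) = 647/((2*(36 + 0)*(49/3))) = 647/((2*36*(49/3))) = 647/1176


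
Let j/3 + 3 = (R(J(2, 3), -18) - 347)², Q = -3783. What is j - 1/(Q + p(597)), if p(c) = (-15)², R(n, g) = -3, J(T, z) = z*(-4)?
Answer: 1307532979/3558 ≈ 3.6749e+5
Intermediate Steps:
J(T, z) = -4*z
p(c) = 225
j = 367491 (j = -9 + 3*(-3 - 347)² = -9 + 3*(-350)² = -9 + 3*122500 = -9 + 367500 = 367491)
j - 1/(Q + p(597)) = 367491 - 1/(-3783 + 225) = 367491 - 1/(-3558) = 367491 - 1*(-1/3558) = 367491 + 1/3558 = 1307532979/3558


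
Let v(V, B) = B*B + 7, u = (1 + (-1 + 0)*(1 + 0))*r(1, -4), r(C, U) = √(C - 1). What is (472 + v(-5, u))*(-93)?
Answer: -44547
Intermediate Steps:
r(C, U) = √(-1 + C)
u = 0 (u = (1 + (-1 + 0)*(1 + 0))*√(-1 + 1) = (1 - 1*1)*√0 = (1 - 1)*0 = 0*0 = 0)
v(V, B) = 7 + B² (v(V, B) = B² + 7 = 7 + B²)
(472 + v(-5, u))*(-93) = (472 + (7 + 0²))*(-93) = (472 + (7 + 0))*(-93) = (472 + 7)*(-93) = 479*(-93) = -44547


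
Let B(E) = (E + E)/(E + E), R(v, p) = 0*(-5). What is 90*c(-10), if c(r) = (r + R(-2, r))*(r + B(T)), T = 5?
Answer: 8100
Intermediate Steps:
R(v, p) = 0
B(E) = 1 (B(E) = (2*E)/((2*E)) = (2*E)*(1/(2*E)) = 1)
c(r) = r*(1 + r) (c(r) = (r + 0)*(r + 1) = r*(1 + r))
90*c(-10) = 90*(-10*(1 - 10)) = 90*(-10*(-9)) = 90*90 = 8100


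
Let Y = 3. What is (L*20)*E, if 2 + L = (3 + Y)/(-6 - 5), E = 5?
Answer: -2800/11 ≈ -254.55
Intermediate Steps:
L = -28/11 (L = -2 + (3 + 3)/(-6 - 5) = -2 + 6/(-11) = -2 + 6*(-1/11) = -2 - 6/11 = -28/11 ≈ -2.5455)
(L*20)*E = -28/11*20*5 = -560/11*5 = -2800/11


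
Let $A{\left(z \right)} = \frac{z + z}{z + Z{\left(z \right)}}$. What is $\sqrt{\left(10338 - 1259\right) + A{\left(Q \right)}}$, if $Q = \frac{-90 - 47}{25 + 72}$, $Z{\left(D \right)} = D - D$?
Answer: $3 \sqrt{1009} \approx 95.294$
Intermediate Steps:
$Z{\left(D \right)} = 0$
$Q = - \frac{137}{97} \approx -1.4124$
$A{\left(z \right)} = 2$ ($A{\left(z \right)} = \frac{z + z}{z + 0} = \frac{2 z}{z} = 2$)
$\sqrt{\left(10338 - 1259\right) + A{\left(Q \right)}} = \sqrt{\left(10338 - 1259\right) + 2} = \sqrt{9079 + 2} = \sqrt{9081} = 3 \sqrt{1009}$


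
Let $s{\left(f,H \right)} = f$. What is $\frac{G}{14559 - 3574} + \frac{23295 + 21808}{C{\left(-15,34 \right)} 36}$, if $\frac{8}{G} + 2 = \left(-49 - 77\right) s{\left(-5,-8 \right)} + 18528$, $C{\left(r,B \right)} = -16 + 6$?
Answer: $- \frac{94909638491}{757543176} \approx -125.29$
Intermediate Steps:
$C{\left(r,B \right)} = -10$
$G = \frac{2}{4789}$ ($G = \frac{8}{-2 + \left(\left(-49 - 77\right) \left(-5\right) + 18528\right)} = \frac{8}{-2 + \left(\left(-126\right) \left(-5\right) + 18528\right)} = \frac{8}{-2 + \left(630 + 18528\right)} = \frac{8}{-2 + 19158} = \frac{8}{19156} = 8 \cdot \frac{1}{19156} = \frac{2}{4789} \approx 0.00041762$)
$\frac{G}{14559 - 3574} + \frac{23295 + 21808}{C{\left(-15,34 \right)} 36} = \frac{2}{4789 \left(14559 - 3574\right)} + \frac{23295 + 21808}{\left(-10\right) 36} = \frac{2}{4789 \left(14559 - 3574\right)} + \frac{45103}{-360} = \frac{2}{4789 \cdot 10985} + 45103 \left(- \frac{1}{360}\right) = \frac{2}{4789} \cdot \frac{1}{10985} - \frac{45103}{360} = \frac{2}{52607165} - \frac{45103}{360} = - \frac{94909638491}{757543176}$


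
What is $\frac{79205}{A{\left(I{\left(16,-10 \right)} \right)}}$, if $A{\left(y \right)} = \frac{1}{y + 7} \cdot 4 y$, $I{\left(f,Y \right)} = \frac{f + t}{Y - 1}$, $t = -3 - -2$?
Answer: $- \frac{491071}{6} \approx -81845.0$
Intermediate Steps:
$t = -1$ ($t = -3 + 2 = -1$)
$I{\left(f,Y \right)} = \frac{-1 + f}{-1 + Y}$ ($I{\left(f,Y \right)} = \frac{f - 1}{Y - 1} = \frac{-1 + f}{-1 + Y}$)
$A{\left(y \right)} = \frac{4 y}{7 + y}$ ($A{\left(y \right)} = \frac{1}{7 + y} 4 y = \frac{4}{7 + y} y = \frac{4 y}{7 + y}$)
$\frac{79205}{A{\left(I{\left(16,-10 \right)} \right)}} = \frac{79205}{4 \frac{-1 + 16}{-1 - 10} \frac{1}{7 + \frac{-1 + 16}{-1 - 10}}} = \frac{79205}{4 \frac{1}{-11} \cdot 15 \frac{1}{7 + \frac{1}{-11} \cdot 15}} = \frac{79205}{4 \left(\left(- \frac{1}{11}\right) 15\right) \frac{1}{7 - \frac{15}{11}}} = \frac{79205}{4 \left(- \frac{15}{11}\right) \frac{1}{7 - \frac{15}{11}}} = \frac{79205}{4 \left(- \frac{15}{11}\right) \frac{1}{\frac{62}{11}}} = \frac{79205}{4 \left(- \frac{15}{11}\right) \frac{11}{62}} = \frac{79205}{- \frac{30}{31}} = 79205 \left(- \frac{31}{30}\right) = - \frac{491071}{6}$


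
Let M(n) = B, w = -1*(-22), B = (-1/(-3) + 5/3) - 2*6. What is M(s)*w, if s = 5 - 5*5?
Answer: -220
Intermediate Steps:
s = -20 (s = 5 - 25 = -20)
B = -10 (B = (-1*(-1/3) + 5*(1/3)) - 12 = (1/3 + 5/3) - 12 = 2 - 12 = -10)
w = 22
M(n) = -10
M(s)*w = -10*22 = -220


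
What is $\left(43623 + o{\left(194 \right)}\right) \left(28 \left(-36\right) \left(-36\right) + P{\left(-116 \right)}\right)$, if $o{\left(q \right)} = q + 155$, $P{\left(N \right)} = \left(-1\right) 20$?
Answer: $1594776496$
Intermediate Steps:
$P{\left(N \right)} = -20$
$o{\left(q \right)} = 155 + q$
$\left(43623 + o{\left(194 \right)}\right) \left(28 \left(-36\right) \left(-36\right) + P{\left(-116 \right)}\right) = \left(43623 + \left(155 + 194\right)\right) \left(28 \left(-36\right) \left(-36\right) - 20\right) = \left(43623 + 349\right) \left(\left(-1008\right) \left(-36\right) - 20\right) = 43972 \left(36288 - 20\right) = 43972 \cdot 36268 = 1594776496$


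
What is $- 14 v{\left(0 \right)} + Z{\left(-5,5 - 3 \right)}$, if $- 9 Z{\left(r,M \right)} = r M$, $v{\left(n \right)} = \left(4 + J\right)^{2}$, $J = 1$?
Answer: $- \frac{3140}{9} \approx -348.89$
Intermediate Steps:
$v{\left(n \right)} = 25$ ($v{\left(n \right)} = \left(4 + 1\right)^{2} = 5^{2} = 25$)
$Z{\left(r,M \right)} = - \frac{M r}{9}$ ($Z{\left(r,M \right)} = - \frac{r M}{9} = - \frac{M r}{9}$)
$- 14 v{\left(0 \right)} + Z{\left(-5,5 - 3 \right)} = \left(-14\right) 25 - \frac{1}{9} \left(5 - 3\right) \left(-5\right) = -350 - \frac{1}{9} \left(5 - 3\right) \left(-5\right) = -350 - \frac{2}{9} \left(-5\right) = -350 + \frac{10}{9} = - \frac{3140}{9}$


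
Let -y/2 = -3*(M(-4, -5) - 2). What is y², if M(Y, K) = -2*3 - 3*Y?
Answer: 576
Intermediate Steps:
M(Y, K) = -6 - 3*Y
y = 24 (y = -(-6)*((-6 - 3*(-4)) - 2) = -(-6)*((-6 + 12) - 2) = -(-6)*(6 - 2) = -(-6)*4 = -2*(-12) = 24)
y² = 24² = 576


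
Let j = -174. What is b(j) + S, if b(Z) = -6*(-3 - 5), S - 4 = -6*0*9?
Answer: 52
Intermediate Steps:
S = 4 (S = 4 - 6*0*9 = 4 + 0*9 = 4 + 0 = 4)
b(Z) = 48 (b(Z) = -6*(-8) = 48)
b(j) + S = 48 + 4 = 52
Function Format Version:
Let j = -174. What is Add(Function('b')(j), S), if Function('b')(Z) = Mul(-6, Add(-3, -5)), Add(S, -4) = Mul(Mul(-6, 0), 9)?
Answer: 52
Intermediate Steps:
S = 4 (S = Add(4, Mul(Mul(-6, 0), 9)) = Add(4, Mul(0, 9)) = Add(4, 0) = 4)
Function('b')(Z) = 48 (Function('b')(Z) = Mul(-6, -8) = 48)
Add(Function('b')(j), S) = Add(48, 4) = 52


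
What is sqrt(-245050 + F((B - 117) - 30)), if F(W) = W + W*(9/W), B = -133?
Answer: I*sqrt(245321) ≈ 495.3*I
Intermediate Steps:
F(W) = 9 + W (F(W) = W + 9 = 9 + W)
sqrt(-245050 + F((B - 117) - 30)) = sqrt(-245050 + (9 + ((-133 - 117) - 30))) = sqrt(-245050 + (9 + (-250 - 30))) = sqrt(-245050 + (9 - 280)) = sqrt(-245050 - 271) = sqrt(-245321) = I*sqrt(245321)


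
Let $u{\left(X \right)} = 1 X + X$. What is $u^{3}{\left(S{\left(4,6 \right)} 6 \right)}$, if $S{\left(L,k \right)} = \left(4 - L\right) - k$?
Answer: $-373248$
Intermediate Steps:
$S{\left(L,k \right)} = 4 - L - k$
$u{\left(X \right)} = 2 X$ ($u{\left(X \right)} = X + X = 2 X$)
$u^{3}{\left(S{\left(4,6 \right)} 6 \right)} = \left(2 \left(4 - 4 - 6\right) 6\right)^{3} = \left(2 \left(\left(-6\right) 6\right)\right)^{3} = \left(2 \left(-36\right)\right)^{3} = \left(-72\right)^{3} = -373248$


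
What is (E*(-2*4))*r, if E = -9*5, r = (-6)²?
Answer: 12960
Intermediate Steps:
r = 36
E = -45
(E*(-2*4))*r = -(-90)*4*36 = -45*(-8)*36 = 360*36 = 12960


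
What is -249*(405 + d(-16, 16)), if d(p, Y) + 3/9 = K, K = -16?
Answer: -96778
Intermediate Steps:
d(p, Y) = -49/3 (d(p, Y) = -⅓ - 16 = -49/3)
-249*(405 + d(-16, 16)) = -249*(405 - 49/3) = -249*1166/3 = -96778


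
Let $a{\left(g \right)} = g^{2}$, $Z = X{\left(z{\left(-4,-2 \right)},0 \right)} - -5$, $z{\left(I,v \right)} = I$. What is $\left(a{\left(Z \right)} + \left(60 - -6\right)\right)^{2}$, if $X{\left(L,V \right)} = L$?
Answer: $4489$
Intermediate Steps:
$Z = 1$ ($Z = -4 - -5 = -4 + 5 = 1$)
$\left(a{\left(Z \right)} + \left(60 - -6\right)\right)^{2} = \left(1^{2} + \left(60 - -6\right)\right)^{2} = \left(1 + \left(60 + 6\right)\right)^{2} = \left(1 + 66\right)^{2} = 67^{2} = 4489$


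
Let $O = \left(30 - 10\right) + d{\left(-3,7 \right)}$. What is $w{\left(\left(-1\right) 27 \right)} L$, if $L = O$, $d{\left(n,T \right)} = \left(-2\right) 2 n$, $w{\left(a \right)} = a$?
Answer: $-864$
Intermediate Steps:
$d{\left(n,T \right)} = - 4 n$
$O = 32$ ($O = \left(30 - 10\right) - -12 = 20 + 12 = 32$)
$L = 32$
$w{\left(\left(-1\right) 27 \right)} L = \left(-1\right) 27 \cdot 32 = \left(-27\right) 32 = -864$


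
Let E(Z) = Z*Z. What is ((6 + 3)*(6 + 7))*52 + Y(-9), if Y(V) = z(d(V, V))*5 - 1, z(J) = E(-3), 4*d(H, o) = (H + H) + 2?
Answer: 6128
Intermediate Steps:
d(H, o) = 1/2 + H/2 (d(H, o) = ((H + H) + 2)/4 = (2*H + 2)/4 = (2 + 2*H)/4 = 1/2 + H/2)
E(Z) = Z**2
z(J) = 9 (z(J) = (-3)**2 = 9)
Y(V) = 44 (Y(V) = 9*5 - 1 = 45 - 1 = 44)
((6 + 3)*(6 + 7))*52 + Y(-9) = ((6 + 3)*(6 + 7))*52 + 44 = (9*13)*52 + 44 = 117*52 + 44 = 6084 + 44 = 6128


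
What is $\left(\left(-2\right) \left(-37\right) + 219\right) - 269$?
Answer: $24$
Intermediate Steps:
$\left(\left(-2\right) \left(-37\right) + 219\right) - 269 = \left(74 + 219\right) - 269 = 293 - 269 = 24$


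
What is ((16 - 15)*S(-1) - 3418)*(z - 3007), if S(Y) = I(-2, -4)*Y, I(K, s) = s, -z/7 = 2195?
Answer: 62722008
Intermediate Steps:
z = -15365 (z = -7*2195 = -15365)
S(Y) = -4*Y
((16 - 15)*S(-1) - 3418)*(z - 3007) = ((16 - 15)*(-4*(-1)) - 3418)*(-15365 - 3007) = (1*4 - 3418)*(-18372) = (4 - 3418)*(-18372) = -3414*(-18372) = 62722008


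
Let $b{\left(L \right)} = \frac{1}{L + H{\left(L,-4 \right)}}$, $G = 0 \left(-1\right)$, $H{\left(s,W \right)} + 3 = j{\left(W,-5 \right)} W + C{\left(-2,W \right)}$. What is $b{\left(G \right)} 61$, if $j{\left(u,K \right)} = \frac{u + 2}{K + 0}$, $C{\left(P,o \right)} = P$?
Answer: $- \frac{305}{33} \approx -9.2424$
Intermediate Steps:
$j{\left(u,K \right)} = \frac{2 + u}{K}$
$H{\left(s,W \right)} = -5 + W \left(- \frac{2}{5} - \frac{W}{5}\right)$ ($H{\left(s,W \right)} = -3 + \left(\frac{2 + W}{-5} W - 2\right) = -3 + \left(- \frac{2 + W}{5} W - 2\right) = -3 + \left(\left(- \frac{2}{5} - \frac{W}{5}\right) W - 2\right) = -3 + \left(W \left(- \frac{2}{5} - \frac{W}{5}\right) - 2\right) = -3 + \left(-2 + W \left(- \frac{2}{5} - \frac{W}{5}\right)\right) = -5 + W \left(- \frac{2}{5} - \frac{W}{5}\right)$)
$G = 0$
$b{\left(L \right)} = \frac{1}{- \frac{33}{5} + L}$ ($b{\left(L \right)} = \frac{1}{L - \left(5 - \frac{4 \left(2 - 4\right)}{5}\right)} = \frac{1}{L - \left(5 - - \frac{8}{5}\right)} = \frac{1}{L - \frac{33}{5}} = \frac{1}{- \frac{33}{5} + L}$)
$b{\left(G \right)} 61 = \frac{5}{-33 + 5 \cdot 0} \cdot 61 = \frac{5}{-33 + 0} \cdot 61 = \frac{5}{-33} \cdot 61 = 5 \left(- \frac{1}{33}\right) 61 = \left(- \frac{5}{33}\right) 61 = - \frac{305}{33}$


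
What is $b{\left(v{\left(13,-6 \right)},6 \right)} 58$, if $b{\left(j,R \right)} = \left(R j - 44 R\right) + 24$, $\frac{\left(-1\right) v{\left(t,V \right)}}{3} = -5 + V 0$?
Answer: $-8700$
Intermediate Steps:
$v{\left(t,V \right)} = 15$ ($v{\left(t,V \right)} = - 3 \left(-5 + V 0\right) = - 3 \left(-5 + 0\right) = \left(-3\right) \left(-5\right) = 15$)
$b{\left(j,R \right)} = 24 - 44 R + R j$ ($b{\left(j,R \right)} = \left(- 44 R + R j\right) + 24 = 24 - 44 R + R j$)
$b{\left(v{\left(13,-6 \right)},6 \right)} 58 = \left(24 - 264 + 6 \cdot 15\right) 58 = \left(24 - 264 + 90\right) 58 = \left(-150\right) 58 = -8700$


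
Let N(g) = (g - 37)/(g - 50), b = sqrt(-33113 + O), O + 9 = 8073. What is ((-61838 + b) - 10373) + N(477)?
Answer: -30833657/427 + I*sqrt(25049) ≈ -72210.0 + 158.27*I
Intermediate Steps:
O = 8064 (O = -9 + 8073 = 8064)
b = I*sqrt(25049) (b = sqrt(-33113 + 8064) = sqrt(-25049) = I*sqrt(25049) ≈ 158.27*I)
N(g) = (-37 + g)/(-50 + g)
((-61838 + b) - 10373) + N(477) = ((-61838 + I*sqrt(25049)) - 10373) + (-37 + 477)/(-50 + 477) = (-72211 + I*sqrt(25049)) + 440/427 = -30833657/427 + I*sqrt(25049)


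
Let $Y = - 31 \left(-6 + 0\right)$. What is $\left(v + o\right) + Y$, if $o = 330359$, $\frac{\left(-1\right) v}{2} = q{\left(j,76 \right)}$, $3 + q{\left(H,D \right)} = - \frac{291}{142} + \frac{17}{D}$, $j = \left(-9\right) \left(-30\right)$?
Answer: $\frac{891836449}{2698} \approx 3.3055 \cdot 10^{5}$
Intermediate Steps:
$j = 270$
$Y = 186$ ($Y = - 31 \left(-6\right) = \left(-1\right) \left(-186\right) = 186$)
$q{\left(H,D \right)} = - \frac{717}{142} + \frac{17}{D}$ ($q{\left(H,D \right)} = -3 + \left(- \frac{291}{142} + \frac{17}{D}\right) = -3 + \left(\left(-291\right) \frac{1}{142} + \frac{17}{D}\right) = -3 - \left(\frac{291}{142} - \frac{17}{D}\right) = - \frac{717}{142} + \frac{17}{D}$)
$v = \frac{26039}{2698}$ ($v = - 2 \left(- \frac{717}{142} + \frac{17}{76}\right) = \left(-2\right) \left(- \frac{26039}{5396}\right) = \frac{26039}{2698} \approx 9.6512$)
$\left(v + o\right) + Y = \left(\frac{26039}{2698} + 330359\right) + 186 = \frac{891334621}{2698} + 186 = \frac{891836449}{2698}$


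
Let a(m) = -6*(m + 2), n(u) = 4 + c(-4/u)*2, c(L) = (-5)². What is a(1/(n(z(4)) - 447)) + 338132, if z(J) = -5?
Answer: 44293722/131 ≈ 3.3812e+5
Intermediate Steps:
c(L) = 25
n(u) = 54 (n(u) = 4 + 25*2 = 4 + 50 = 54)
a(m) = -12 - 6*m (a(m) = -6*(2 + m) = -12 - 6*m)
a(1/(n(z(4)) - 447)) + 338132 = (-12 - 6/(54 - 447)) + 338132 = (-12 - 6/(-393)) + 338132 = (-12 - 6*(-1/393)) + 338132 = (-12 + 2/131) + 338132 = -1570/131 + 338132 = 44293722/131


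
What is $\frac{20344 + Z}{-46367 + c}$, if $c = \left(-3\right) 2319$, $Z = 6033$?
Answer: $- \frac{26377}{53324} \approx -0.49466$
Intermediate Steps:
$c = -6957$
$\frac{20344 + Z}{-46367 + c} = \frac{20344 + 6033}{-46367 - 6957} = \frac{26377}{-53324} = 26377 \left(- \frac{1}{53324}\right) = - \frac{26377}{53324}$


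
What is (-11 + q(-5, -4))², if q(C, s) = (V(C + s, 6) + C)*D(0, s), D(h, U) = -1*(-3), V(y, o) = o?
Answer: 64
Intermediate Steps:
D(h, U) = 3
q(C, s) = 18 + 3*C (q(C, s) = (6 + C)*3 = 18 + 3*C)
(-11 + q(-5, -4))² = (-11 + (18 + 3*(-5)))² = (-11 + (18 - 15))² = (-11 + 3)² = (-8)² = 64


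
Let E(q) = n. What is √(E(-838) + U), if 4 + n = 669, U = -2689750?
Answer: I*√2689085 ≈ 1639.8*I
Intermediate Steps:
n = 665 (n = -4 + 669 = 665)
E(q) = 665
√(E(-838) + U) = √(665 - 2689750) = √(-2689085) = I*√2689085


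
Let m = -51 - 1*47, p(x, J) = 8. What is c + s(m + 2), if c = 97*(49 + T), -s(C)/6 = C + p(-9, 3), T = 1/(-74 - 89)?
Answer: 860706/163 ≈ 5280.4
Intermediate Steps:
m = -98 (m = -51 - 47 = -98)
T = -1/163 (T = 1/(-163) = -1/163 ≈ -0.0061350)
s(C) = -48 - 6*C (s(C) = -6*(C + 8) = -6*(8 + C) = -48 - 6*C)
c = 774642/163 (c = 97*(49 - 1/163) = 97*(7986/163) = 774642/163 ≈ 4752.4)
c + s(m + 2) = 774642/163 + (-48 - 6*(-98 + 2)) = 774642/163 + (-48 - 6*(-96)) = 774642/163 + (-48 + 576) = 774642/163 + 528 = 860706/163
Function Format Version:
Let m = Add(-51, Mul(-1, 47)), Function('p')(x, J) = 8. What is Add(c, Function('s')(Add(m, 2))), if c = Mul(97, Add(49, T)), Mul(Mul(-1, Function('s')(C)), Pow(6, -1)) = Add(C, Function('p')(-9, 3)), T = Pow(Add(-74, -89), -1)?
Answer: Rational(860706, 163) ≈ 5280.4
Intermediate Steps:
m = -98 (m = Add(-51, -47) = -98)
T = Rational(-1, 163) (T = Pow(-163, -1) = Rational(-1, 163) ≈ -0.0061350)
Function('s')(C) = Add(-48, Mul(-6, C)) (Function('s')(C) = Mul(-6, Add(C, 8)) = Mul(-6, Add(8, C)) = Add(-48, Mul(-6, C)))
c = Rational(774642, 163) (c = Mul(97, Add(49, Rational(-1, 163))) = Mul(97, Rational(7986, 163)) = Rational(774642, 163) ≈ 4752.4)
Add(c, Function('s')(Add(m, 2))) = Add(Rational(774642, 163), Add(-48, Mul(-6, Add(-98, 2)))) = Add(Rational(774642, 163), Add(-48, Mul(-6, -96))) = Add(Rational(774642, 163), Add(-48, 576)) = Add(Rational(774642, 163), 528) = Rational(860706, 163)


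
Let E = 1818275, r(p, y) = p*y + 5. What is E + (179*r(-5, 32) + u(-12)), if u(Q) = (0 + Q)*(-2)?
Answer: 1790554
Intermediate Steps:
r(p, y) = 5 + p*y
u(Q) = -2*Q (u(Q) = Q*(-2) = -2*Q)
E + (179*r(-5, 32) + u(-12)) = 1818275 + (179*(5 - 5*32) - 2*(-12)) = 1818275 + (179*(5 - 160) + 24) = 1818275 + (179*(-155) + 24) = 1818275 + (-27745 + 24) = 1818275 - 27721 = 1790554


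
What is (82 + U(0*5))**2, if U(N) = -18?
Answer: 4096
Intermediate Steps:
(82 + U(0*5))**2 = (82 - 18)**2 = 64**2 = 4096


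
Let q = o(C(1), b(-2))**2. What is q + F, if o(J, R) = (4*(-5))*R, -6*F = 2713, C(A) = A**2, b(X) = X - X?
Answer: -2713/6 ≈ -452.17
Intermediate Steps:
b(X) = 0
F = -2713/6 (F = -1/6*2713 = -2713/6 ≈ -452.17)
o(J, R) = -20*R
q = 0 (q = (-20*0)**2 = 0**2 = 0)
q + F = 0 - 2713/6 = -2713/6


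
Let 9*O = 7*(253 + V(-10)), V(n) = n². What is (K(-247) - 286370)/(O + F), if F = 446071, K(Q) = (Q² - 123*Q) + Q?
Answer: -1757043/4017110 ≈ -0.43739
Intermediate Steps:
K(Q) = Q² - 122*Q
O = 2471/9 (O = (7*(253 + (-10)²))/9 = (7*(253 + 100))/9 = (7*353)/9 = (⅑)*2471 = 2471/9 ≈ 274.56)
(K(-247) - 286370)/(O + F) = (-247*(-122 - 247) - 286370)/(2471/9 + 446071) = (-247*(-369) - 286370)/(4017110/9) = (91143 - 286370)*(9/4017110) = -195227*9/4017110 = -1757043/4017110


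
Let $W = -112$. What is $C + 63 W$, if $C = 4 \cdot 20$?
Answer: $-6976$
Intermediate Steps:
$C = 80$
$C + 63 W = 80 + 63 \left(-112\right) = 80 - 7056 = -6976$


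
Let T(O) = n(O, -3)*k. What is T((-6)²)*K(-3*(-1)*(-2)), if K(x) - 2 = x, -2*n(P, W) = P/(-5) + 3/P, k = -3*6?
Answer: 1281/5 ≈ 256.20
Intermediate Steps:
k = -18
n(P, W) = -3/(2*P) + P/10 (n(P, W) = -(P/(-5) + 3/P)/2 = -(P*(-⅕) + 3/P)/2 = -(-P/5 + 3/P)/2 = -(3/P - P/5)/2 = -3/(2*P) + P/10)
K(x) = 2 + x
T(O) = -9*(-15 + O²)/(5*O) (T(O) = ((-15 + O²)/(10*O))*(-18) = -9*(-15 + O²)/(5*O))
T((-6)²)*K(-3*(-1)*(-2)) = (27/((-6)²) - 9/5*(-6)²)*(2 - 3*(-1)*(-2)) = (27/36 - 9/5*36)*(2 + 3*(-2)) = (27*(1/36) - 324/5)*(2 - 6) = (¾ - 324/5)*(-4) = -1281/20*(-4) = 1281/5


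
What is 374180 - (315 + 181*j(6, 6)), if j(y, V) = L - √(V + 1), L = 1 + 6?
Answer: 372598 + 181*√7 ≈ 3.7308e+5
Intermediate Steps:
L = 7
j(y, V) = 7 - √(1 + V) (j(y, V) = 7 - √(V + 1) = 7 - √(1 + V))
374180 - (315 + 181*j(6, 6)) = 374180 - (315 + 181*(7 - √(1 + 6))) = 374180 - (315 + 181*(7 - √7)) = 374180 - (315 + (1267 - 181*√7)) = 374180 - (1582 - 181*√7) = 374180 + (-1582 + 181*√7) = 372598 + 181*√7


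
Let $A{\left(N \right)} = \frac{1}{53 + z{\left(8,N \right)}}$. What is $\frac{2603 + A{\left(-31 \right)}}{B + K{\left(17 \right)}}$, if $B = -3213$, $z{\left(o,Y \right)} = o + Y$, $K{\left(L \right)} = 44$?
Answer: $- \frac{78091}{95070} \approx -0.82141$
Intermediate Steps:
$z{\left(o,Y \right)} = Y + o$
$A{\left(N \right)} = \frac{1}{61 + N}$ ($A{\left(N \right)} = \frac{1}{53 + \left(N + 8\right)} = \frac{1}{53 + \left(8 + N\right)} = \frac{1}{61 + N}$)
$\frac{2603 + A{\left(-31 \right)}}{B + K{\left(17 \right)}} = \frac{2603 + \frac{1}{61 - 31}}{-3213 + 44} = \frac{2603 + \frac{1}{30}}{-3169} = \left(2603 + \frac{1}{30}\right) \left(- \frac{1}{3169}\right) = \frac{78091}{30} \left(- \frac{1}{3169}\right) = - \frac{78091}{95070}$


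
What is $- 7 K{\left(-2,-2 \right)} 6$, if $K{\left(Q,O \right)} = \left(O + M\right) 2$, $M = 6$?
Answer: $-336$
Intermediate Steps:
$K{\left(Q,O \right)} = 12 + 2 O$ ($K{\left(Q,O \right)} = \left(O + 6\right) 2 = \left(6 + O\right) 2 = 12 + 2 O$)
$- 7 K{\left(-2,-2 \right)} 6 = - 7 \left(12 + 2 \left(-2\right)\right) 6 = - 7 \left(12 - 4\right) 6 = \left(-7\right) 8 \cdot 6 = \left(-56\right) 6 = -336$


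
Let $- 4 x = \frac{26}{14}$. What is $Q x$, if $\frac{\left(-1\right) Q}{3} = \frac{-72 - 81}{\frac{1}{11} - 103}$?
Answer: $\frac{65637}{31696} \approx 2.0708$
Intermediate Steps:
$Q = - \frac{5049}{1132}$ ($Q = - 3 \frac{-72 - 81}{\frac{1}{11} - 103} = - 3 \left(- \frac{153}{\frac{1}{11} - 103}\right) = - 3 \left(- \frac{153}{- \frac{1132}{11}}\right) = - 3 \left(\left(-153\right) \left(- \frac{11}{1132}\right)\right) = \left(-3\right) \frac{1683}{1132} = - \frac{5049}{1132} \approx -4.4603$)
$x = - \frac{13}{28}$ ($x = - \frac{26 \cdot \frac{1}{14}}{4} = \left(- \frac{1}{4}\right) \frac{13}{7} = - \frac{13}{28} \approx -0.46429$)
$Q x = \left(- \frac{5049}{1132}\right) \left(- \frac{13}{28}\right) = \frac{65637}{31696}$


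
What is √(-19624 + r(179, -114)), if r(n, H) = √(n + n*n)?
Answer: √(-19624 + 6*√895) ≈ 139.44*I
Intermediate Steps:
r(n, H) = √(n + n²)
√(-19624 + r(179, -114)) = √(-19624 + √(179*(1 + 179))) = √(-19624 + √(179*180)) = √(-19624 + √32220) = √(-19624 + 6*√895)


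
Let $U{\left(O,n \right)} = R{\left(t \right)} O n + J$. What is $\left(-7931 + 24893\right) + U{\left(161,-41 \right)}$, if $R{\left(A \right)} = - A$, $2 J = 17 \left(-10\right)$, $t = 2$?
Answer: $30079$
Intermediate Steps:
$J = -85$ ($J = \frac{17 \left(-10\right)}{2} = \frac{1}{2} \left(-170\right) = -85$)
$U{\left(O,n \right)} = -85 - 2 O n$ ($U{\left(O,n \right)} = \left(-1\right) 2 O n - 85 = - 2 O n - 85 = -85 - 2 O n$)
$\left(-7931 + 24893\right) + U{\left(161,-41 \right)} = \left(-7931 + 24893\right) - \left(85 + 322 \left(-41\right)\right) = 16962 + \left(-85 + 13202\right) = 16962 + 13117 = 30079$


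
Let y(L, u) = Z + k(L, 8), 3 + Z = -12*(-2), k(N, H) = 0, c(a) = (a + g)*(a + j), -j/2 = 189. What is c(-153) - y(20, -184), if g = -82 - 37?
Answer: 144411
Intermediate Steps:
j = -378 (j = -2*189 = -378)
g = -119
c(a) = (-378 + a)*(-119 + a) (c(a) = (a - 119)*(a - 378) = (-119 + a)*(-378 + a) = (-378 + a)*(-119 + a))
Z = 21 (Z = -3 - 12*(-2) = -3 + 24 = 21)
y(L, u) = 21 (y(L, u) = 21 + 0 = 21)
c(-153) - y(20, -184) = (44982 + (-153)² - 497*(-153)) - 1*21 = (44982 + 23409 + 76041) - 21 = 144432 - 21 = 144411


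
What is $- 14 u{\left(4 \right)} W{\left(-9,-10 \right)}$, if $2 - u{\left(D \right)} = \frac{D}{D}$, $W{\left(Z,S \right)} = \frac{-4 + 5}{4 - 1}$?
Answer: $- \frac{14}{3} \approx -4.6667$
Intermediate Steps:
$W{\left(Z,S \right)} = \frac{1}{3}$ ($W{\left(Z,S \right)} = 1 \cdot \frac{1}{3} = \frac{1}{3}$)
$u{\left(D \right)} = 1$ ($u{\left(D \right)} = 2 - \frac{D}{D} = 2 - 1 = 1$)
$- 14 u{\left(4 \right)} W{\left(-9,-10 \right)} = \left(-14\right) 1 \cdot \frac{1}{3} = \left(-14\right) \frac{1}{3} = - \frac{14}{3}$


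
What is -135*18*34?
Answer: -82620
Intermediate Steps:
-135*18*34 = -45*54*34 = -2430*34 = -82620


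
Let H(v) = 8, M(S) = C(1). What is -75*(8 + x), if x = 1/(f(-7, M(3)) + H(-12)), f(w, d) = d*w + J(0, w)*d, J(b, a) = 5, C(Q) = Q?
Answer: -1225/2 ≈ -612.50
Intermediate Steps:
M(S) = 1
f(w, d) = 5*d + d*w (f(w, d) = d*w + 5*d = 5*d + d*w)
x = ⅙ (x = 1/(1*(5 - 7) + 8) = 1/(1*(-2) + 8) = 1/(-2 + 8) = 1/6 = ⅙ ≈ 0.16667)
-75*(8 + x) = -75*(8 + ⅙) = -75*49/6 = -1225/2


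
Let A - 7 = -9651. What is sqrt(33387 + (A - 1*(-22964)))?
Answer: sqrt(46707) ≈ 216.12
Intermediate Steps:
A = -9644 (A = 7 - 9651 = -9644)
sqrt(33387 + (A - 1*(-22964))) = sqrt(33387 + (-9644 - 1*(-22964))) = sqrt(33387 + (-9644 + 22964)) = sqrt(33387 + 13320) = sqrt(46707)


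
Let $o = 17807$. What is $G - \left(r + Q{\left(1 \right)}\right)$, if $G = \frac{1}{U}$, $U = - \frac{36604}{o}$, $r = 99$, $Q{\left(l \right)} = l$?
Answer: $- \frac{3678207}{36604} \approx -100.49$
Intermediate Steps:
$U = - \frac{36604}{17807} \approx -2.0556$
$G = - \frac{17807}{36604}$ ($G = \frac{1}{- \frac{36604}{17807}} = - \frac{17807}{36604} \approx -0.48648$)
$G - \left(r + Q{\left(1 \right)}\right) = - \frac{17807}{36604} - \left(99 + 1\right) = - \frac{17807}{36604} - 100 = - \frac{3678207}{36604}$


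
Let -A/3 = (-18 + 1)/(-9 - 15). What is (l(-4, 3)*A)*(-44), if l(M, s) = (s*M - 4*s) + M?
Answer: -2618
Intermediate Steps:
l(M, s) = M - 4*s + M*s (l(M, s) = (M*s - 4*s) + M = (-4*s + M*s) + M = M - 4*s + M*s)
A = -17/8 (A = -3*(-18 + 1)/(-9 - 15) = -(-51)/(-24) = -(-51)*(-1)/24 = -3*17/24 = -17/8 ≈ -2.1250)
(l(-4, 3)*A)*(-44) = ((-4 - 4*3 - 4*3)*(-17/8))*(-44) = ((-4 - 12 - 12)*(-17/8))*(-44) = -28*(-17/8)*(-44) = (119/2)*(-44) = -2618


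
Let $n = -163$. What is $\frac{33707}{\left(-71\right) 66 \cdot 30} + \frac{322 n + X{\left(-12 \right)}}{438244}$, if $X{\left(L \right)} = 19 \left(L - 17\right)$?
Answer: $- \frac{1389239498}{3850521345} \approx -0.36079$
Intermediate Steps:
$X{\left(L \right)} = -323 + 19 L$ ($X{\left(L \right)} = 19 \left(-17 + L\right) = -323 + 19 L$)
$\frac{33707}{\left(-71\right) 66 \cdot 30} + \frac{322 n + X{\left(-12 \right)}}{438244} = \frac{33707}{\left(-71\right) 66 \cdot 30} + \frac{322 \left(-163\right) + \left(-323 + 19 \left(-12\right)\right)}{438244} = \frac{33707}{\left(-4686\right) 30} + \left(-52486 - 551\right) \frac{1}{438244} = \frac{33707}{-140580} + \left(-52486 - 551\right) \frac{1}{438244} = 33707 \left(- \frac{1}{140580}\right) - \frac{53037}{438244} = - \frac{33707}{140580} - \frac{53037}{438244} = - \frac{1389239498}{3850521345}$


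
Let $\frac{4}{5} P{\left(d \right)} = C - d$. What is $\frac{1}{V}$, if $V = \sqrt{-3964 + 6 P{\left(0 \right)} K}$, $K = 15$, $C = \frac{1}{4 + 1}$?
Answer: $- \frac{i \sqrt{15766}}{7883} \approx - 0.015928 i$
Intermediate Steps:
$C = \frac{1}{5} \approx 0.2$
$P{\left(d \right)} = \frac{1}{4} - \frac{5 d}{4}$ ($P{\left(d \right)} = \frac{5 \left(\frac{1}{5} - d\right)}{4} = \frac{1}{4} - \frac{5 d}{4}$)
$V = \frac{i \sqrt{15766}}{2}$ ($V = \sqrt{-3964 + 6 \left(\frac{1}{4} - 0\right) 15} = \sqrt{-3964 + 6 \left(\frac{1}{4} + 0\right) 15} = \sqrt{-3964 + 6 \cdot \frac{1}{4} \cdot 15} = \sqrt{-3964 + \frac{3}{2} \cdot 15} = \sqrt{-3964 + \frac{45}{2}} = \sqrt{- \frac{7883}{2}} = \frac{i \sqrt{15766}}{2} \approx 62.781 i$)
$\frac{1}{V} = \frac{1}{\frac{1}{2} i \sqrt{15766}} = - \frac{i \sqrt{15766}}{7883}$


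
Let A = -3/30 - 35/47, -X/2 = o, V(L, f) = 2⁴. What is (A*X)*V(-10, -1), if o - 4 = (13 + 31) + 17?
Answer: 82576/47 ≈ 1756.9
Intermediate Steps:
o = 65 (o = 4 + ((13 + 31) + 17) = 4 + (44 + 17) = 4 + 61 = 65)
V(L, f) = 16
X = -130 (X = -2*65 = -130)
A = -397/470 (A = -3*1/30 - 35*1/47 = -⅒ - 35/47 = -397/470 ≈ -0.84468)
(A*X)*V(-10, -1) = -397/470*(-130)*16 = (5161/47)*16 = 82576/47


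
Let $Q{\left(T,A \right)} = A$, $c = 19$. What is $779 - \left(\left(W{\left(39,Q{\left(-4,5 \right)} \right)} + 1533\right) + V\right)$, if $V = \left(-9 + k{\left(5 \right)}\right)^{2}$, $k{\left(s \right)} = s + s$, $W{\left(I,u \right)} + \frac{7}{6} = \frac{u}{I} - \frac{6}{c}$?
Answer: $- \frac{372301}{494} \approx -753.65$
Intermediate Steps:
$W{\left(I,u \right)} = - \frac{169}{114} + \frac{u}{I}$ ($W{\left(I,u \right)} = - \frac{7}{6} + \left(\frac{u}{I} - \frac{6}{19}\right) = - \frac{7}{6} - \left(\frac{6}{19} - \frac{u}{I}\right) = - \frac{169}{114} + \frac{u}{I}$)
$k{\left(s \right)} = 2 s$
$V = 1$ ($V = \left(-9 + 2 \cdot 5\right)^{2} = \left(-9 + 10\right)^{2} = 1^{2} = 1$)
$779 - \left(\left(W{\left(39,Q{\left(-4,5 \right)} \right)} + 1533\right) + V\right) = 779 - \left(\left(\left(- \frac{169}{114} + \frac{5}{39}\right) + 1533\right) + 1\right) = 779 - \left(\left(- \frac{669}{494} + 1533\right) + 1\right) = 779 - \left(\frac{756633}{494} + 1\right) = 779 - \frac{757127}{494} = - \frac{372301}{494}$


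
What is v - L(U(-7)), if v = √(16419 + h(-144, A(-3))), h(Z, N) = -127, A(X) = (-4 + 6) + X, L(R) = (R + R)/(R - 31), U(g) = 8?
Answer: 16/23 + 2*√4073 ≈ 128.34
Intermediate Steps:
L(R) = 2*R/(-31 + R) (L(R) = (2*R)/(-31 + R) = 2*R/(-31 + R))
A(X) = 2 + X
v = 2*√4073 (v = √(16419 - 127) = √16292 = 2*√4073 ≈ 127.64)
v - L(U(-7)) = 2*√4073 - 2*8/(-31 + 8) = 2*√4073 - 2*8/(-23) = 2*√4073 - 2*8*(-1)/23 = 2*√4073 - 1*(-16/23) = 2*√4073 + 16/23 = 16/23 + 2*√4073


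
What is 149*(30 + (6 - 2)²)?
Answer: 6854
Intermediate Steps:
149*(30 + (6 - 2)²) = 149*(30 + 4²) = 149*(30 + 16) = 149*46 = 6854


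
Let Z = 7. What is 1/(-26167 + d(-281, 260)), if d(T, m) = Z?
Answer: -1/26160 ≈ -3.8226e-5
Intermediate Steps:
d(T, m) = 7
1/(-26167 + d(-281, 260)) = 1/(-26167 + 7) = 1/(-26160) = -1/26160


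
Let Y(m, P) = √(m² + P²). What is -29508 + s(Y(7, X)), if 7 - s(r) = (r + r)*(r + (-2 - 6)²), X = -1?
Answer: -29601 - 640*√2 ≈ -30506.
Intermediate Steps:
Y(m, P) = √(P² + m²)
s(r) = 7 - 2*r*(64 + r) (s(r) = 7 - (r + r)*(r + (-2 - 6)²) = 7 - 2*r*(r + (-8)²) = 7 - 2*r*(r + 64) = 7 - 2*r*(64 + r))
-29508 + s(Y(7, X)) = -29508 + (7 - 128*√((-1)² + 7²) - 2*(√((-1)² + 7²))²) = -29508 + (7 - 128*√(1 + 49) - 2*(√(1 + 49))²) = -29508 + (7 - 640*√2 - 2*(√50)²) = -29508 + (7 - 640*√2 - 2*(5*√2)²) = -29508 + (7 - 640*√2 - 2*50) = -29508 + (7 - 640*√2 - 100) = -29508 + (-93 - 640*√2) = -29601 - 640*√2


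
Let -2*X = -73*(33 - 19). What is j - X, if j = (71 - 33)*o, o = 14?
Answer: 21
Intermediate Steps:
j = 532 (j = (71 - 33)*14 = 38*14 = 532)
X = 511 (X = -(-73)*(33 - 19)/2 = -(-73)*14/2 = -1/2*(-1022) = 511)
j - X = 532 - 1*511 = 532 - 511 = 21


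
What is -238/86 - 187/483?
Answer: -65518/20769 ≈ -3.1546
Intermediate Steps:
-238/86 - 187/483 = -238*1/86 - 187*1/483 = -119/43 - 187/483 = -65518/20769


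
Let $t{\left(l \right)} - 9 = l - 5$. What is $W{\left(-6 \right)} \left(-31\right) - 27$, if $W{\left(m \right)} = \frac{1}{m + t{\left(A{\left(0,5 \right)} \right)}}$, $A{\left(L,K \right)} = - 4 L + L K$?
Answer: $- \frac{23}{2} \approx -11.5$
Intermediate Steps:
$A{\left(L,K \right)} = - 4 L + K L$
$t{\left(l \right)} = 4 + l$ ($t{\left(l \right)} = 9 + \left(l - 5\right) = 9 + \left(-5 + l\right) = 4 + l$)
$W{\left(m \right)} = \frac{1}{4 + m}$ ($W{\left(m \right)} = \frac{1}{m + \left(4 + 0 \left(-4 + 5\right)\right)} = \frac{1}{m + \left(4 + 0 \cdot 1\right)} = \frac{1}{m + \left(4 + 0\right)} = \frac{1}{m + 4} = \frac{1}{4 + m}$)
$W{\left(-6 \right)} \left(-31\right) - 27 = \frac{1}{4 - 6} \left(-31\right) - 27 = \frac{1}{-2} \left(-31\right) - 27 = \left(- \frac{1}{2}\right) \left(-31\right) - 27 = \frac{31}{2} - 27 = - \frac{23}{2}$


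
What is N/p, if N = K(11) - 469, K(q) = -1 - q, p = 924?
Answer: -481/924 ≈ -0.52056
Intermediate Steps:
N = -481 (N = (-1 - 1*11) - 469 = (-1 - 11) - 469 = -12 - 469 = -481)
N/p = -481/924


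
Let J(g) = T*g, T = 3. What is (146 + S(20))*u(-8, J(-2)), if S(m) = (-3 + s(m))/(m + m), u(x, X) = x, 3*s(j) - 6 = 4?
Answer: -17521/15 ≈ -1168.1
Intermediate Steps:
J(g) = 3*g
s(j) = 10/3 (s(j) = 2 + (⅓)*4 = 2 + 4/3 = 10/3)
S(m) = 1/(6*m) (S(m) = (-3 + 10/3)/(m + m) = 1/(3*((2*m))) = (1/(2*m))/3 = 1/(6*m))
(146 + S(20))*u(-8, J(-2)) = (146 + (⅙)/20)*(-8) = (146 + (⅙)*(1/20))*(-8) = (146 + 1/120)*(-8) = (17521/120)*(-8) = -17521/15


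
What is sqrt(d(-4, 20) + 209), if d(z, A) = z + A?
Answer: 15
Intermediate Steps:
d(z, A) = A + z
sqrt(d(-4, 20) + 209) = sqrt((20 - 4) + 209) = sqrt(16 + 209) = sqrt(225) = 15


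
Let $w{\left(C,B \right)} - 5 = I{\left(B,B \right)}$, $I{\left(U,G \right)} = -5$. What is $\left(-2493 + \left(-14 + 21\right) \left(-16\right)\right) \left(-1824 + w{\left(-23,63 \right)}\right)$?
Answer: $4751520$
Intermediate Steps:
$w{\left(C,B \right)} = 0$ ($w{\left(C,B \right)} = 5 - 5 = 0$)
$\left(-2493 + \left(-14 + 21\right) \left(-16\right)\right) \left(-1824 + w{\left(-23,63 \right)}\right) = \left(-2493 + \left(-14 + 21\right) \left(-16\right)\right) \left(-1824 + 0\right) = \left(-2493 + 7 \left(-16\right)\right) \left(-1824\right) = \left(-2493 - 112\right) \left(-1824\right) = \left(-2605\right) \left(-1824\right) = 4751520$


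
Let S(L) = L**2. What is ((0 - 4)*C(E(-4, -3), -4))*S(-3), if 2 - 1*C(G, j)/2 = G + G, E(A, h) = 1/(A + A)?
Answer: -162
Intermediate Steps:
E(A, h) = 1/(2*A)
C(G, j) = 4 - 4*G (C(G, j) = 4 - 2*(G + G) = 4 - 4*G)
((0 - 4)*C(E(-4, -3), -4))*S(-3) = ((0 - 4)*(4 - 2/(-4)))*(-3)**2 = -4*(4 - 2*(-1)/4)*9 = -4*(4 - 4*(-1/8))*9 = -4*(4 + 1/2)*9 = -4*9/2*9 = -18*9 = -162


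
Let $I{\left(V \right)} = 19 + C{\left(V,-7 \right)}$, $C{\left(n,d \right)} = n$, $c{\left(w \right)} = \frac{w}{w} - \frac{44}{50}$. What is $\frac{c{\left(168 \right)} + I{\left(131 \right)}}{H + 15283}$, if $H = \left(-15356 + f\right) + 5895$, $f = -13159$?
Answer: $- \frac{3753}{183425} \approx -0.020461$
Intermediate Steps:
$c{\left(w \right)} = \frac{3}{25}$ ($c{\left(w \right)} = 1 - \frac{22}{25} = \frac{3}{25}$)
$I{\left(V \right)} = 19 + V$
$H = -22620$ ($H = \left(-15356 - 13159\right) + 5895 = -28515 + 5895 = -22620$)
$\frac{c{\left(168 \right)} + I{\left(131 \right)}}{H + 15283} = \frac{\frac{3}{25} + \left(19 + 131\right)}{-22620 + 15283} = \frac{\frac{3}{25} + 150}{-7337} = \frac{3753}{25} \left(- \frac{1}{7337}\right) = - \frac{3753}{183425}$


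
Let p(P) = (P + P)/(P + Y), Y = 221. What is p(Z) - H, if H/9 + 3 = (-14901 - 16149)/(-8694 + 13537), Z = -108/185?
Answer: 16726127859/197483011 ≈ 84.697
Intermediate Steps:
Z = -108/185 (Z = -108*1/185 = -108/185 ≈ -0.58378)
p(P) = 2*P/(221 + P) (p(P) = (P + P)/(P + 221) = (2*P)/(221 + P) = 2*P/(221 + P))
H = -410211/4843 (H = -27 + 9*((-14901 - 16149)/(-8694 + 13537)) = -27 + 9*(-31050/4843) = -27 - 279450/4843 = -410211/4843 ≈ -84.702)
p(Z) - H = 2*(-108/185)/(221 - 108/185) - 1*(-410211/4843) = 2*(-108/185)/(40777/185) + 410211/4843 = 2*(-108/185)*(185/40777) + 410211/4843 = -216/40777 + 410211/4843 = 16726127859/197483011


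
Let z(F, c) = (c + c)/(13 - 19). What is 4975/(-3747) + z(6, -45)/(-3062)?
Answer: -15289655/11473314 ≈ -1.3326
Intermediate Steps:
z(F, c) = -c/3 (z(F, c) = (2*c)/(-6) = (2*c)*(-⅙) = -c/3)
4975/(-3747) + z(6, -45)/(-3062) = 4975/(-3747) - ⅓*(-45)/(-3062) = 4975*(-1/3747) + 15*(-1/3062) = -4975/3747 - 15/3062 = -15289655/11473314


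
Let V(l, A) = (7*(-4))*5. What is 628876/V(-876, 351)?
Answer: -157219/35 ≈ -4492.0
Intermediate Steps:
V(l, A) = -140 (V(l, A) = -28*5 = -140)
628876/V(-876, 351) = 628876/(-140) = 628876*(-1/140) = -157219/35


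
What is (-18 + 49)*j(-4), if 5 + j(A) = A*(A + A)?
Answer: 837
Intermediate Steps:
j(A) = -5 + 2*A² (j(A) = -5 + A*(A + A) = -5 + A*(2*A) = -5 + 2*A²)
(-18 + 49)*j(-4) = (-18 + 49)*(-5 + 2*(-4)²) = 31*(-5 + 2*16) = 31*(-5 + 32) = 31*27 = 837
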